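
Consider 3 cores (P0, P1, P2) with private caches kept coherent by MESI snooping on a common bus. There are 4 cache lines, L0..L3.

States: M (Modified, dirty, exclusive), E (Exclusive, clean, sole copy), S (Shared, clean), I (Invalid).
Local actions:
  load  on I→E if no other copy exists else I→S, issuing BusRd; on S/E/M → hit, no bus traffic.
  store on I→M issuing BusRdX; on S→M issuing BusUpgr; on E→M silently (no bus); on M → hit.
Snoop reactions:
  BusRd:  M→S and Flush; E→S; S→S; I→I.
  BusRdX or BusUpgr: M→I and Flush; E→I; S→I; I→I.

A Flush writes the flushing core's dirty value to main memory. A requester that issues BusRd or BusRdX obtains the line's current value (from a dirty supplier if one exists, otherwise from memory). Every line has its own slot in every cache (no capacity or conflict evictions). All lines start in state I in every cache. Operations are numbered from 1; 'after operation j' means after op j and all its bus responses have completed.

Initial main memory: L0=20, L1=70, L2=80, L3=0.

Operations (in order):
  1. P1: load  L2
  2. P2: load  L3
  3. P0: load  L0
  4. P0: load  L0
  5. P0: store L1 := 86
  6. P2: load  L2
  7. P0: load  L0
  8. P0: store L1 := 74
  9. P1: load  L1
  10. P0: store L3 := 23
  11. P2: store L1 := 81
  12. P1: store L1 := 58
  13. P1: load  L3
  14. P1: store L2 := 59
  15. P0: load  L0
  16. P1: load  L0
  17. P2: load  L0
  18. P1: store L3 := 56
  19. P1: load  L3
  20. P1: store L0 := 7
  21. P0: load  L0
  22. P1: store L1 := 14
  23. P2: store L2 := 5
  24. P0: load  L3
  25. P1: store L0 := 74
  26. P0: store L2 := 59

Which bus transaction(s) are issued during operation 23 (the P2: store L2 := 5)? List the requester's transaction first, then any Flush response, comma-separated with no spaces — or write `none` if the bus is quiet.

1. P1: load  L2  bus=[BusRd]  L2: P0=I P1=E P2=I  mem[L2]=80
2. P2: load  L3  bus=[BusRd]  L3: P0=I P1=I P2=E  mem[L3]=0
3. P0: load  L0  bus=[BusRd]  L0: P0=E P1=I P2=I  mem[L0]=20
4. P0: load  L0  bus=[-]  L0: P0=E P1=I P2=I  mem[L0]=20
5. P0: store L1 := 86  bus=[BusRdX]  L1: P0=M P1=I P2=I  mem[L1]=70
6. P2: load  L2  bus=[BusRd]  L2: P0=I P1=S P2=S  mem[L2]=80
7. P0: load  L0  bus=[-]  L0: P0=E P1=I P2=I  mem[L0]=20
8. P0: store L1 := 74  bus=[-]  L1: P0=M P1=I P2=I  mem[L1]=70
9. P1: load  L1  bus=[BusRd,Flush]  L1: P0=S P1=S P2=I  mem[L1]=74
10. P0: store L3 := 23  bus=[BusRdX]  L3: P0=M P1=I P2=I  mem[L3]=0
11. P2: store L1 := 81  bus=[BusRdX]  L1: P0=I P1=I P2=M  mem[L1]=74
12. P1: store L1 := 58  bus=[BusRdX,Flush]  L1: P0=I P1=M P2=I  mem[L1]=81
13. P1: load  L3  bus=[BusRd,Flush]  L3: P0=S P1=S P2=I  mem[L3]=23
14. P1: store L2 := 59  bus=[BusUpgr]  L2: P0=I P1=M P2=I  mem[L2]=80
15. P0: load  L0  bus=[-]  L0: P0=E P1=I P2=I  mem[L0]=20
16. P1: load  L0  bus=[BusRd]  L0: P0=S P1=S P2=I  mem[L0]=20
17. P2: load  L0  bus=[BusRd]  L0: P0=S P1=S P2=S  mem[L0]=20
18. P1: store L3 := 56  bus=[BusUpgr]  L3: P0=I P1=M P2=I  mem[L3]=23
19. P1: load  L3  bus=[-]  L3: P0=I P1=M P2=I  mem[L3]=23
20. P1: store L0 := 7  bus=[BusUpgr]  L0: P0=I P1=M P2=I  mem[L0]=20
21. P0: load  L0  bus=[BusRd,Flush]  L0: P0=S P1=S P2=I  mem[L0]=7
22. P1: store L1 := 14  bus=[-]  L1: P0=I P1=M P2=I  mem[L1]=81
23. P2: store L2 := 5  bus=[BusRdX,Flush]  L2: P0=I P1=I P2=M  mem[L2]=59
24. P0: load  L3  bus=[BusRd,Flush]  L3: P0=S P1=S P2=I  mem[L3]=56
25. P1: store L0 := 74  bus=[BusUpgr]  L0: P0=I P1=M P2=I  mem[L0]=7
26. P0: store L2 := 59  bus=[BusRdX,Flush]  L2: P0=M P1=I P2=I  mem[L2]=5

bus = BusRdX,Flush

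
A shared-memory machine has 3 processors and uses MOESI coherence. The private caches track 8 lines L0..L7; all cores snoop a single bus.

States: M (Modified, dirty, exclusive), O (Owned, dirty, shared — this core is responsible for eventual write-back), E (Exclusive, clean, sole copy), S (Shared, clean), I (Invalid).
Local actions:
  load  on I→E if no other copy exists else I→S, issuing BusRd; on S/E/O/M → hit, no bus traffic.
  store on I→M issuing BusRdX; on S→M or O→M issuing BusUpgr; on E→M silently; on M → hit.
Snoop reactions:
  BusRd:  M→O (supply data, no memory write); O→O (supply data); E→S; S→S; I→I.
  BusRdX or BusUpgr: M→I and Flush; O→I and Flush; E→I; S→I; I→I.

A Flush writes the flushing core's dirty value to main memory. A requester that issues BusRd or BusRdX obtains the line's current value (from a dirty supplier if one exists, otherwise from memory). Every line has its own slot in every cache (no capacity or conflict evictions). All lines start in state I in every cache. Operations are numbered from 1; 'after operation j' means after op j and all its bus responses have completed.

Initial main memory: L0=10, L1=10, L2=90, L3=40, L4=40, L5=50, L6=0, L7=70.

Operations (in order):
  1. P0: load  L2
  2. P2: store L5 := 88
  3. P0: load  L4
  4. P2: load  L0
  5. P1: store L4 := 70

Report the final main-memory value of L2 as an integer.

  op1 P0: load  L2 → E/I/I on L2; bus BusRd; mem=90
  op2 P2: store L5 := 88 → I/I/M on L5; bus BusRdX; mem=50
  op3 P0: load  L4 → E/I/I on L4; bus BusRd; mem=40
  op4 P2: load  L0 → I/I/E on L0; bus BusRd; mem=10
  op5 P1: store L4 := 70 → I/M/I on L4; bus BusRdX; mem=40

memory[L2] = 90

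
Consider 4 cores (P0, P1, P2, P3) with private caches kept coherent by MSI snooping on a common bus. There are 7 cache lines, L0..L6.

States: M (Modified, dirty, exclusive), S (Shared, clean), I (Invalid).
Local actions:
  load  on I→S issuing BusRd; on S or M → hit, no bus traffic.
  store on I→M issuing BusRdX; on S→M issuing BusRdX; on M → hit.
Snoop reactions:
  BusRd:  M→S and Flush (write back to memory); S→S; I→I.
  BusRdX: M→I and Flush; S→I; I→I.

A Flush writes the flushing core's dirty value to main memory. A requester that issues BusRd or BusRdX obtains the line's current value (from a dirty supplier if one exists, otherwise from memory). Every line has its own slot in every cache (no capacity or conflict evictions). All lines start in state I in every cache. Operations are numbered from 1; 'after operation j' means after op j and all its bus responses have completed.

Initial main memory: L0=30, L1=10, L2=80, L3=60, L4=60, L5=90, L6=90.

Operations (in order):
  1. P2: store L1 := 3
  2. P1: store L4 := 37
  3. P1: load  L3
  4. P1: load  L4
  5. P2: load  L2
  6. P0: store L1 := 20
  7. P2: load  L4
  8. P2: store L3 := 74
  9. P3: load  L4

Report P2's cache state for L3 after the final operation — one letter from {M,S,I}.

[1] P2: store L1 := 3 | P0:I, P1:I, P2:M(3), P3:I | bus: BusRdX
[2] P1: store L4 := 37 | P0:I, P1:M(37), P2:I, P3:I | bus: BusRdX
[3] P1: load  L3 | P0:I, P1:S(60), P2:I, P3:I | bus: BusRd
[4] P1: load  L4 | P0:I, P1:M(37), P2:I, P3:I | bus: none
[5] P2: load  L2 | P0:I, P1:I, P2:S(80), P3:I | bus: BusRd
[6] P0: store L1 := 20 | P0:M(20), P1:I, P2:I, P3:I | bus: BusRdX,Flush
[7] P2: load  L4 | P0:I, P1:S(37), P2:S(37), P3:I | bus: BusRd,Flush
[8] P2: store L3 := 74 | P0:I, P1:I, P2:M(74), P3:I | bus: BusRdX
[9] P3: load  L4 | P0:I, P1:S(37), P2:S(37), P3:S(37) | bus: BusRd

state = M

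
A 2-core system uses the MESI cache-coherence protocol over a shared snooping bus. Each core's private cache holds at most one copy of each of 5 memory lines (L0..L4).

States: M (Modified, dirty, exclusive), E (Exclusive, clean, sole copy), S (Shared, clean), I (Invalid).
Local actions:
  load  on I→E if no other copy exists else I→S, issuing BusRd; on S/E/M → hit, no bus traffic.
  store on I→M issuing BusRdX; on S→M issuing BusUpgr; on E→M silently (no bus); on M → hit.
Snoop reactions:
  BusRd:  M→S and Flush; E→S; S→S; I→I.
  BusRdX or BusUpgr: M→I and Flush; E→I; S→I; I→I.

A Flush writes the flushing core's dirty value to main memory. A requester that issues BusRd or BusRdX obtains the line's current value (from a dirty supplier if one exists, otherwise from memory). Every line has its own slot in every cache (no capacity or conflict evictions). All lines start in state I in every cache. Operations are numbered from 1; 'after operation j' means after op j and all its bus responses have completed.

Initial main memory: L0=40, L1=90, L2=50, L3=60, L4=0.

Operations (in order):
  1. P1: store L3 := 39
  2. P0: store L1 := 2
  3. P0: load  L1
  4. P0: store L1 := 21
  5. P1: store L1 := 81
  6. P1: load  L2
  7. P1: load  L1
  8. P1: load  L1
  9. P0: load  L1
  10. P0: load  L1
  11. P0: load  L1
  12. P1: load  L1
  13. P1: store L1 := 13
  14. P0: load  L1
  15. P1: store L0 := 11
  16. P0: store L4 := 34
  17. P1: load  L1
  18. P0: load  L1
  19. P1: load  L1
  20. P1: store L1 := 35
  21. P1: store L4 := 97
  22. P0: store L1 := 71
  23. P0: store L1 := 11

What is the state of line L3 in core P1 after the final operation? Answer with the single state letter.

state = M

1. P1: store L3 := 39  bus=[BusRdX]  L3: P0=I P1=M  mem[L3]=60
2. P0: store L1 := 2  bus=[BusRdX]  L1: P0=M P1=I  mem[L1]=90
3. P0: load  L1  bus=[-]  L1: P0=M P1=I  mem[L1]=90
4. P0: store L1 := 21  bus=[-]  L1: P0=M P1=I  mem[L1]=90
5. P1: store L1 := 81  bus=[BusRdX,Flush]  L1: P0=I P1=M  mem[L1]=21
6. P1: load  L2  bus=[BusRd]  L2: P0=I P1=E  mem[L2]=50
7. P1: load  L1  bus=[-]  L1: P0=I P1=M  mem[L1]=21
8. P1: load  L1  bus=[-]  L1: P0=I P1=M  mem[L1]=21
9. P0: load  L1  bus=[BusRd,Flush]  L1: P0=S P1=S  mem[L1]=81
10. P0: load  L1  bus=[-]  L1: P0=S P1=S  mem[L1]=81
11. P0: load  L1  bus=[-]  L1: P0=S P1=S  mem[L1]=81
12. P1: load  L1  bus=[-]  L1: P0=S P1=S  mem[L1]=81
13. P1: store L1 := 13  bus=[BusUpgr]  L1: P0=I P1=M  mem[L1]=81
14. P0: load  L1  bus=[BusRd,Flush]  L1: P0=S P1=S  mem[L1]=13
15. P1: store L0 := 11  bus=[BusRdX]  L0: P0=I P1=M  mem[L0]=40
16. P0: store L4 := 34  bus=[BusRdX]  L4: P0=M P1=I  mem[L4]=0
17. P1: load  L1  bus=[-]  L1: P0=S P1=S  mem[L1]=13
18. P0: load  L1  bus=[-]  L1: P0=S P1=S  mem[L1]=13
19. P1: load  L1  bus=[-]  L1: P0=S P1=S  mem[L1]=13
20. P1: store L1 := 35  bus=[BusUpgr]  L1: P0=I P1=M  mem[L1]=13
21. P1: store L4 := 97  bus=[BusRdX,Flush]  L4: P0=I P1=M  mem[L4]=34
22. P0: store L1 := 71  bus=[BusRdX,Flush]  L1: P0=M P1=I  mem[L1]=35
23. P0: store L1 := 11  bus=[-]  L1: P0=M P1=I  mem[L1]=35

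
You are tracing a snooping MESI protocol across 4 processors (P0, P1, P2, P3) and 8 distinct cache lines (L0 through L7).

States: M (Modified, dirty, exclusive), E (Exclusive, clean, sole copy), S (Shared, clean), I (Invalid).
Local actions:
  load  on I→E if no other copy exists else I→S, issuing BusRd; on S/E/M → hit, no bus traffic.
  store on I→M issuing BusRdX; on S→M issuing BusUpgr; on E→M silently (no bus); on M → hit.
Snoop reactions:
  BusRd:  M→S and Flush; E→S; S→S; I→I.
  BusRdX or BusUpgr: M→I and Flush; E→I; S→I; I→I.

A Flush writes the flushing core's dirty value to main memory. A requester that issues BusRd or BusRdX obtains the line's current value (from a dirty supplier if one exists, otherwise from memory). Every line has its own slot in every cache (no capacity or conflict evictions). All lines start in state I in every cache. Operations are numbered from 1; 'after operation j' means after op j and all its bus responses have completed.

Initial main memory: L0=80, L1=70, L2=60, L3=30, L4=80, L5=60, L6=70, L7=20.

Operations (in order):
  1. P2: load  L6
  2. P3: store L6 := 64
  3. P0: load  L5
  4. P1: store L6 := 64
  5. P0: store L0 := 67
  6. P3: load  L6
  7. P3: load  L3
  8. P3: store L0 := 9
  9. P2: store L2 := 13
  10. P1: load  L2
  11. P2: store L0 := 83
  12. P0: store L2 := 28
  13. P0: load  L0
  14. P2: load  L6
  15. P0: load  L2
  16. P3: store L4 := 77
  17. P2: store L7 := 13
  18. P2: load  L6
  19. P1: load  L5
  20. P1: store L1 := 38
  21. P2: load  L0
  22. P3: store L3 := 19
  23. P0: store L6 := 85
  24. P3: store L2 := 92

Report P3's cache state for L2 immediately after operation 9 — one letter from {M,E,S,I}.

state = I

  op1 P2: load  L6 → I/I/E/I on L6; bus BusRd; mem=70
  op2 P3: store L6 := 64 → I/I/I/M on L6; bus BusRdX; mem=70
  op3 P0: load  L5 → E/I/I/I on L5; bus BusRd; mem=60
  op4 P1: store L6 := 64 → I/M/I/I on L6; bus BusRdX Flush; mem=64
  op5 P0: store L0 := 67 → M/I/I/I on L0; bus BusRdX; mem=80
  op6 P3: load  L6 → I/S/I/S on L6; bus BusRd Flush; mem=64
  op7 P3: load  L3 → I/I/I/E on L3; bus BusRd; mem=30
  op8 P3: store L0 := 9 → I/I/I/M on L0; bus BusRdX Flush; mem=67
  op9 P2: store L2 := 13 → I/I/M/I on L2; bus BusRdX; mem=60
  op10 P1: load  L2 → I/S/S/I on L2; bus BusRd Flush; mem=13
  op11 P2: store L0 := 83 → I/I/M/I on L0; bus BusRdX Flush; mem=9
  op12 P0: store L2 := 28 → M/I/I/I on L2; bus BusRdX; mem=13
  op13 P0: load  L0 → S/I/S/I on L0; bus BusRd Flush; mem=83
  op14 P2: load  L6 → I/S/S/S on L6; bus BusRd; mem=64
  op15 P0: load  L2 → M/I/I/I on L2; bus (none); mem=13
  op16 P3: store L4 := 77 → I/I/I/M on L4; bus BusRdX; mem=80
  op17 P2: store L7 := 13 → I/I/M/I on L7; bus BusRdX; mem=20
  op18 P2: load  L6 → I/S/S/S on L6; bus (none); mem=64
  op19 P1: load  L5 → S/S/I/I on L5; bus BusRd; mem=60
  op20 P1: store L1 := 38 → I/M/I/I on L1; bus BusRdX; mem=70
  op21 P2: load  L0 → S/I/S/I on L0; bus (none); mem=83
  op22 P3: store L3 := 19 → I/I/I/M on L3; bus (none); mem=30
  op23 P0: store L6 := 85 → M/I/I/I on L6; bus BusRdX; mem=64
  op24 P3: store L2 := 92 → I/I/I/M on L2; bus BusRdX Flush; mem=28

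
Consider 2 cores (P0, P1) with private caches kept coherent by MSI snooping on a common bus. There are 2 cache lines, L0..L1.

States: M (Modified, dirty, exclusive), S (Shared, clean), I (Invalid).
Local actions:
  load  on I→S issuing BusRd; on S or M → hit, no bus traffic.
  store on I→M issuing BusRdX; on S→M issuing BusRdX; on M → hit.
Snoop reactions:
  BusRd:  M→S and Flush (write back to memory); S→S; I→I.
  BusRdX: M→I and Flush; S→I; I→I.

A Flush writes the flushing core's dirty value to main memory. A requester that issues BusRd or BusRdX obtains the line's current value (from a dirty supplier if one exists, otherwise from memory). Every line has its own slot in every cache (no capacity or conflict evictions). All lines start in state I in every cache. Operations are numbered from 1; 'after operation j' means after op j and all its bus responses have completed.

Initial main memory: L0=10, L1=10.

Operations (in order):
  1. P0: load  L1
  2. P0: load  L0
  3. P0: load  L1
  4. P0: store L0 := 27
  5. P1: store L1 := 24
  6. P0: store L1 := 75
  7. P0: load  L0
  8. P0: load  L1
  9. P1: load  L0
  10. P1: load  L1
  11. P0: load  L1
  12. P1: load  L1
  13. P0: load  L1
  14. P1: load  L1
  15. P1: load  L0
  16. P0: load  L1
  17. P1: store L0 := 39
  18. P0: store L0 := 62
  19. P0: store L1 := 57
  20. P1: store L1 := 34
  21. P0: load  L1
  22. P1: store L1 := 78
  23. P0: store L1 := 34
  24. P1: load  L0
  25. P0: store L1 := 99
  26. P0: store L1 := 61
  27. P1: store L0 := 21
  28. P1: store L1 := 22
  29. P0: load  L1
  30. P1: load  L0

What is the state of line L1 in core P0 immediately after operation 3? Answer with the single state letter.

state = S

[1] P0: load  L1 | P0:S(10), P1:I | bus: BusRd
[2] P0: load  L0 | P0:S(10), P1:I | bus: BusRd
[3] P0: load  L1 | P0:S(10), P1:I | bus: none
[4] P0: store L0 := 27 | P0:M(27), P1:I | bus: BusRdX
[5] P1: store L1 := 24 | P0:I, P1:M(24) | bus: BusRdX
[6] P0: store L1 := 75 | P0:M(75), P1:I | bus: BusRdX,Flush
[7] P0: load  L0 | P0:M(27), P1:I | bus: none
[8] P0: load  L1 | P0:M(75), P1:I | bus: none
[9] P1: load  L0 | P0:S(27), P1:S(27) | bus: BusRd,Flush
[10] P1: load  L1 | P0:S(75), P1:S(75) | bus: BusRd,Flush
[11] P0: load  L1 | P0:S(75), P1:S(75) | bus: none
[12] P1: load  L1 | P0:S(75), P1:S(75) | bus: none
[13] P0: load  L1 | P0:S(75), P1:S(75) | bus: none
[14] P1: load  L1 | P0:S(75), P1:S(75) | bus: none
[15] P1: load  L0 | P0:S(27), P1:S(27) | bus: none
[16] P0: load  L1 | P0:S(75), P1:S(75) | bus: none
[17] P1: store L0 := 39 | P0:I, P1:M(39) | bus: BusRdX
[18] P0: store L0 := 62 | P0:M(62), P1:I | bus: BusRdX,Flush
[19] P0: store L1 := 57 | P0:M(57), P1:I | bus: BusRdX
[20] P1: store L1 := 34 | P0:I, P1:M(34) | bus: BusRdX,Flush
[21] P0: load  L1 | P0:S(34), P1:S(34) | bus: BusRd,Flush
[22] P1: store L1 := 78 | P0:I, P1:M(78) | bus: BusRdX
[23] P0: store L1 := 34 | P0:M(34), P1:I | bus: BusRdX,Flush
[24] P1: load  L0 | P0:S(62), P1:S(62) | bus: BusRd,Flush
[25] P0: store L1 := 99 | P0:M(99), P1:I | bus: none
[26] P0: store L1 := 61 | P0:M(61), P1:I | bus: none
[27] P1: store L0 := 21 | P0:I, P1:M(21) | bus: BusRdX
[28] P1: store L1 := 22 | P0:I, P1:M(22) | bus: BusRdX,Flush
[29] P0: load  L1 | P0:S(22), P1:S(22) | bus: BusRd,Flush
[30] P1: load  L0 | P0:I, P1:M(21) | bus: none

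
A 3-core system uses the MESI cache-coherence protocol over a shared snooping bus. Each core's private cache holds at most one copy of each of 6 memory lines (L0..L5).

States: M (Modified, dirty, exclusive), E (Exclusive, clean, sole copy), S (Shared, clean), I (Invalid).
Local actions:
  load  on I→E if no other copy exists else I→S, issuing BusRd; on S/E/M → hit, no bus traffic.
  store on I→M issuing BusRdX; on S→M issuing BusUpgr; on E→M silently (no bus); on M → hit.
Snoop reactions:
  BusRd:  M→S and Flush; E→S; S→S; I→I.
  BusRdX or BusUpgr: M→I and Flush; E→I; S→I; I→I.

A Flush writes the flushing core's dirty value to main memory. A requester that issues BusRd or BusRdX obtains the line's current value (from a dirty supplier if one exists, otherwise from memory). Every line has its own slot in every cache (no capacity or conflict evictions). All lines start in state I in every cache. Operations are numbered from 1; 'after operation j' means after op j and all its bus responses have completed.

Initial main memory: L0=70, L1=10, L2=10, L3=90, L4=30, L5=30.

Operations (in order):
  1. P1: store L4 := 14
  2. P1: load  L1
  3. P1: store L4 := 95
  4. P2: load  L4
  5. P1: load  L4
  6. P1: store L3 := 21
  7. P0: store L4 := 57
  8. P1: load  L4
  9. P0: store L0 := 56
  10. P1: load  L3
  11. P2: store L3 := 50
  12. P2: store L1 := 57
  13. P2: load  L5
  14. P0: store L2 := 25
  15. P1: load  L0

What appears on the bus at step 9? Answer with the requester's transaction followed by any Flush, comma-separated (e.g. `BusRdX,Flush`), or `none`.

bus = BusRdX

1. P1: store L4 := 14  bus=[BusRdX]  L4: P0=I P1=M P2=I  mem[L4]=30
2. P1: load  L1  bus=[BusRd]  L1: P0=I P1=E P2=I  mem[L1]=10
3. P1: store L4 := 95  bus=[-]  L4: P0=I P1=M P2=I  mem[L4]=30
4. P2: load  L4  bus=[BusRd,Flush]  L4: P0=I P1=S P2=S  mem[L4]=95
5. P1: load  L4  bus=[-]  L4: P0=I P1=S P2=S  mem[L4]=95
6. P1: store L3 := 21  bus=[BusRdX]  L3: P0=I P1=M P2=I  mem[L3]=90
7. P0: store L4 := 57  bus=[BusRdX]  L4: P0=M P1=I P2=I  mem[L4]=95
8. P1: load  L4  bus=[BusRd,Flush]  L4: P0=S P1=S P2=I  mem[L4]=57
9. P0: store L0 := 56  bus=[BusRdX]  L0: P0=M P1=I P2=I  mem[L0]=70
10. P1: load  L3  bus=[-]  L3: P0=I P1=M P2=I  mem[L3]=90
11. P2: store L3 := 50  bus=[BusRdX,Flush]  L3: P0=I P1=I P2=M  mem[L3]=21
12. P2: store L1 := 57  bus=[BusRdX]  L1: P0=I P1=I P2=M  mem[L1]=10
13. P2: load  L5  bus=[BusRd]  L5: P0=I P1=I P2=E  mem[L5]=30
14. P0: store L2 := 25  bus=[BusRdX]  L2: P0=M P1=I P2=I  mem[L2]=10
15. P1: load  L0  bus=[BusRd,Flush]  L0: P0=S P1=S P2=I  mem[L0]=56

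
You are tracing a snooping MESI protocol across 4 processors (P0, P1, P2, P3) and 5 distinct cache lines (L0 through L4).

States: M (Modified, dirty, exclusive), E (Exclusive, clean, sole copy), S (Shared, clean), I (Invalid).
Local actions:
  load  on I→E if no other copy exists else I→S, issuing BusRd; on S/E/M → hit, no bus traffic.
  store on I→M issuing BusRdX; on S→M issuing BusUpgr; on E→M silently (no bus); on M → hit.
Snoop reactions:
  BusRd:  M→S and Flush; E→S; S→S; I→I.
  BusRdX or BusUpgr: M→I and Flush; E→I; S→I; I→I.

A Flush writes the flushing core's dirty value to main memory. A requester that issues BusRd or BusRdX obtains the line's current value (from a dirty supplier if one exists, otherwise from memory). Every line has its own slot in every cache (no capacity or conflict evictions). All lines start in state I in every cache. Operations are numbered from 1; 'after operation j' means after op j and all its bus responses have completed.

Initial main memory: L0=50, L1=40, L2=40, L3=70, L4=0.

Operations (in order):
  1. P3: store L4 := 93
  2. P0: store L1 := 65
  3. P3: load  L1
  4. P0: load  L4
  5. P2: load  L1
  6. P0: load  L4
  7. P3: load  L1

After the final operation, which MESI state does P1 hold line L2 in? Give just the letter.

  op1 P3: store L4 := 93 → I/I/I/M on L4; bus BusRdX; mem=0
  op2 P0: store L1 := 65 → M/I/I/I on L1; bus BusRdX; mem=40
  op3 P3: load  L1 → S/I/I/S on L1; bus BusRd Flush; mem=65
  op4 P0: load  L4 → S/I/I/S on L4; bus BusRd Flush; mem=93
  op5 P2: load  L1 → S/I/S/S on L1; bus BusRd; mem=65
  op6 P0: load  L4 → S/I/I/S on L4; bus (none); mem=93
  op7 P3: load  L1 → S/I/S/S on L1; bus (none); mem=65

state = I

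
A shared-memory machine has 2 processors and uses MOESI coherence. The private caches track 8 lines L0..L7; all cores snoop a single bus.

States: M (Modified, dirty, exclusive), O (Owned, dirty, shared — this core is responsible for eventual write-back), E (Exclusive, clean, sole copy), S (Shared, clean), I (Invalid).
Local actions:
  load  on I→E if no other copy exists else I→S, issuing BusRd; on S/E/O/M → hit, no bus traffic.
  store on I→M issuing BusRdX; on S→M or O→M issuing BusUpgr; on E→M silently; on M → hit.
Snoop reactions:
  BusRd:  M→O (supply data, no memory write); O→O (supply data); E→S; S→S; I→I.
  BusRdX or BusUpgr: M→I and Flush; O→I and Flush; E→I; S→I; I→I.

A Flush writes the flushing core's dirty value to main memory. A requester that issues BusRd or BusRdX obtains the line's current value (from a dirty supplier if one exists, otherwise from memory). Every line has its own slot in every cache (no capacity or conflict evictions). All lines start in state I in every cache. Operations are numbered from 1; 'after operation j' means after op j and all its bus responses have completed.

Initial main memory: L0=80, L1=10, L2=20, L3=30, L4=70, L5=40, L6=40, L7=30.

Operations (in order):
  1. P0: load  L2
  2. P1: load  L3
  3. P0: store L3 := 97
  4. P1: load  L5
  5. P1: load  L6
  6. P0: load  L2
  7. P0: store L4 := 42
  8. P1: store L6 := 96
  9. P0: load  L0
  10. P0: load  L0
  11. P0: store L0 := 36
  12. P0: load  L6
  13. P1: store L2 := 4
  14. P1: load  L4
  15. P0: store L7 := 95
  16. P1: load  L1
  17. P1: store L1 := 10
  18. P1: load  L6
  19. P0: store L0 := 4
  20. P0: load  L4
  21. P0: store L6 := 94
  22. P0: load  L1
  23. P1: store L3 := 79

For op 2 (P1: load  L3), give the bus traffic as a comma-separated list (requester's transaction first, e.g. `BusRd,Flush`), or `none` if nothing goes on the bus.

bus = BusRd

1. P0: load  L2  bus=[BusRd]  L2: P0=E P1=I  mem[L2]=20
2. P1: load  L3  bus=[BusRd]  L3: P0=I P1=E  mem[L3]=30
3. P0: store L3 := 97  bus=[BusRdX]  L3: P0=M P1=I  mem[L3]=30
4. P1: load  L5  bus=[BusRd]  L5: P0=I P1=E  mem[L5]=40
5. P1: load  L6  bus=[BusRd]  L6: P0=I P1=E  mem[L6]=40
6. P0: load  L2  bus=[-]  L2: P0=E P1=I  mem[L2]=20
7. P0: store L4 := 42  bus=[BusRdX]  L4: P0=M P1=I  mem[L4]=70
8. P1: store L6 := 96  bus=[-]  L6: P0=I P1=M  mem[L6]=40
9. P0: load  L0  bus=[BusRd]  L0: P0=E P1=I  mem[L0]=80
10. P0: load  L0  bus=[-]  L0: P0=E P1=I  mem[L0]=80
11. P0: store L0 := 36  bus=[-]  L0: P0=M P1=I  mem[L0]=80
12. P0: load  L6  bus=[BusRd]  L6: P0=S P1=O  mem[L6]=40
13. P1: store L2 := 4  bus=[BusRdX]  L2: P0=I P1=M  mem[L2]=20
14. P1: load  L4  bus=[BusRd]  L4: P0=O P1=S  mem[L4]=70
15. P0: store L7 := 95  bus=[BusRdX]  L7: P0=M P1=I  mem[L7]=30
16. P1: load  L1  bus=[BusRd]  L1: P0=I P1=E  mem[L1]=10
17. P1: store L1 := 10  bus=[-]  L1: P0=I P1=M  mem[L1]=10
18. P1: load  L6  bus=[-]  L6: P0=S P1=O  mem[L6]=40
19. P0: store L0 := 4  bus=[-]  L0: P0=M P1=I  mem[L0]=80
20. P0: load  L4  bus=[-]  L4: P0=O P1=S  mem[L4]=70
21. P0: store L6 := 94  bus=[BusUpgr,Flush]  L6: P0=M P1=I  mem[L6]=96
22. P0: load  L1  bus=[BusRd]  L1: P0=S P1=O  mem[L1]=10
23. P1: store L3 := 79  bus=[BusRdX,Flush]  L3: P0=I P1=M  mem[L3]=97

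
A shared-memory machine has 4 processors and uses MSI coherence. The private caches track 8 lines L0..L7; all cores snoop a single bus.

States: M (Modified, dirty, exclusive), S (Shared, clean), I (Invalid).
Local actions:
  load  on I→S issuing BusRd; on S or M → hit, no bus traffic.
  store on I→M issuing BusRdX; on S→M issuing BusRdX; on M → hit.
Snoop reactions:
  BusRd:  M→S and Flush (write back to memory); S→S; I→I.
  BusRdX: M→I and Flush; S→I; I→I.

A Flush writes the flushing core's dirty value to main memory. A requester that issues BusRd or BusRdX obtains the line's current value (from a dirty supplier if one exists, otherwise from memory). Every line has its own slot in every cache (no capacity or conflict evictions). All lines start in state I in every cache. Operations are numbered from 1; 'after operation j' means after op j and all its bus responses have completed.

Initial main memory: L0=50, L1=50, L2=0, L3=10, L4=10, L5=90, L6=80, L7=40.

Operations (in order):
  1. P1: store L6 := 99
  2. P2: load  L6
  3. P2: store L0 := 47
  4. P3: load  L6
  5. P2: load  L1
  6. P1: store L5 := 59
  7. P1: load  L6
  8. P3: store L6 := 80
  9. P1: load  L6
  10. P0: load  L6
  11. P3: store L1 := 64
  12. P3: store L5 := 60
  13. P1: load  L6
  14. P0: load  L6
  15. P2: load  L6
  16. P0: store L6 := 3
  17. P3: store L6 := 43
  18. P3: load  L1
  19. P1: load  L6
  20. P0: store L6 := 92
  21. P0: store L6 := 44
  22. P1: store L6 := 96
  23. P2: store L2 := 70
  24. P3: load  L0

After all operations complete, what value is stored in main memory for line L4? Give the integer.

memory[L4] = 10

1. P1: store L6 := 99  bus=[BusRdX]  L6: P0=I P1=M P2=I P3=I  mem[L6]=80
2. P2: load  L6  bus=[BusRd,Flush]  L6: P0=I P1=S P2=S P3=I  mem[L6]=99
3. P2: store L0 := 47  bus=[BusRdX]  L0: P0=I P1=I P2=M P3=I  mem[L0]=50
4. P3: load  L6  bus=[BusRd]  L6: P0=I P1=S P2=S P3=S  mem[L6]=99
5. P2: load  L1  bus=[BusRd]  L1: P0=I P1=I P2=S P3=I  mem[L1]=50
6. P1: store L5 := 59  bus=[BusRdX]  L5: P0=I P1=M P2=I P3=I  mem[L5]=90
7. P1: load  L6  bus=[-]  L6: P0=I P1=S P2=S P3=S  mem[L6]=99
8. P3: store L6 := 80  bus=[BusRdX]  L6: P0=I P1=I P2=I P3=M  mem[L6]=99
9. P1: load  L6  bus=[BusRd,Flush]  L6: P0=I P1=S P2=I P3=S  mem[L6]=80
10. P0: load  L6  bus=[BusRd]  L6: P0=S P1=S P2=I P3=S  mem[L6]=80
11. P3: store L1 := 64  bus=[BusRdX]  L1: P0=I P1=I P2=I P3=M  mem[L1]=50
12. P3: store L5 := 60  bus=[BusRdX,Flush]  L5: P0=I P1=I P2=I P3=M  mem[L5]=59
13. P1: load  L6  bus=[-]  L6: P0=S P1=S P2=I P3=S  mem[L6]=80
14. P0: load  L6  bus=[-]  L6: P0=S P1=S P2=I P3=S  mem[L6]=80
15. P2: load  L6  bus=[BusRd]  L6: P0=S P1=S P2=S P3=S  mem[L6]=80
16. P0: store L6 := 3  bus=[BusRdX]  L6: P0=M P1=I P2=I P3=I  mem[L6]=80
17. P3: store L6 := 43  bus=[BusRdX,Flush]  L6: P0=I P1=I P2=I P3=M  mem[L6]=3
18. P3: load  L1  bus=[-]  L1: P0=I P1=I P2=I P3=M  mem[L1]=50
19. P1: load  L6  bus=[BusRd,Flush]  L6: P0=I P1=S P2=I P3=S  mem[L6]=43
20. P0: store L6 := 92  bus=[BusRdX]  L6: P0=M P1=I P2=I P3=I  mem[L6]=43
21. P0: store L6 := 44  bus=[-]  L6: P0=M P1=I P2=I P3=I  mem[L6]=43
22. P1: store L6 := 96  bus=[BusRdX,Flush]  L6: P0=I P1=M P2=I P3=I  mem[L6]=44
23. P2: store L2 := 70  bus=[BusRdX]  L2: P0=I P1=I P2=M P3=I  mem[L2]=0
24. P3: load  L0  bus=[BusRd,Flush]  L0: P0=I P1=I P2=S P3=S  mem[L0]=47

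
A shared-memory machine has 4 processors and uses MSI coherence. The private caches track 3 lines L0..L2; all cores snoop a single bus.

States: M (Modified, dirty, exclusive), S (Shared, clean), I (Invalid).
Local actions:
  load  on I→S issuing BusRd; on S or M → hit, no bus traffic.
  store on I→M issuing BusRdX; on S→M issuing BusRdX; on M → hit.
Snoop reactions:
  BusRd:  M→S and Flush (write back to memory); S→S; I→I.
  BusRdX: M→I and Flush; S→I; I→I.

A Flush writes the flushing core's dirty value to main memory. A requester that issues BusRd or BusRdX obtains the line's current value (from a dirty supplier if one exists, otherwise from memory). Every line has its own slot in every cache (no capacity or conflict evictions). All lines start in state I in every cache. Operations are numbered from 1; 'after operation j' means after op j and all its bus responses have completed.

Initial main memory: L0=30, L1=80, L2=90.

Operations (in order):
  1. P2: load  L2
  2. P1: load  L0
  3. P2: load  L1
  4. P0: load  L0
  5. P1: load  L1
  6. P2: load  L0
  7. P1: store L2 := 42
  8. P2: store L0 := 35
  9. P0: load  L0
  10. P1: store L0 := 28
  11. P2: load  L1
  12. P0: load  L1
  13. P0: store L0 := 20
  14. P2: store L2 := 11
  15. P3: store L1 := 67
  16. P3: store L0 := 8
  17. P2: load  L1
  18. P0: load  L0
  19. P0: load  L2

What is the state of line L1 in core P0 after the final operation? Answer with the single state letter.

state = I

step 1: P2: load  L2  ⟶  IISI  (L2)  txn=BusRd  M[L2]=90
step 2: P1: load  L0  ⟶  ISII  (L0)  txn=BusRd  M[L0]=30
step 3: P2: load  L1  ⟶  IISI  (L1)  txn=BusRd  M[L1]=80
step 4: P0: load  L0  ⟶  SSII  (L0)  txn=BusRd  M[L0]=30
step 5: P1: load  L1  ⟶  ISSI  (L1)  txn=BusRd  M[L1]=80
step 6: P2: load  L0  ⟶  SSSI  (L0)  txn=BusRd  M[L0]=30
step 7: P1: store L2 := 42  ⟶  IMII  (L2)  txn=BusRdX  M[L2]=90
step 8: P2: store L0 := 35  ⟶  IIMI  (L0)  txn=BusRdX  M[L0]=30
step 9: P0: load  L0  ⟶  SISI  (L0)  txn=BusRd+Flush  M[L0]=35
step 10: P1: store L0 := 28  ⟶  IMII  (L0)  txn=BusRdX  M[L0]=35
step 11: P2: load  L1  ⟶  ISSI  (L1)  txn=∅  M[L1]=80
step 12: P0: load  L1  ⟶  SSSI  (L1)  txn=BusRd  M[L1]=80
step 13: P0: store L0 := 20  ⟶  MIII  (L0)  txn=BusRdX+Flush  M[L0]=28
step 14: P2: store L2 := 11  ⟶  IIMI  (L2)  txn=BusRdX+Flush  M[L2]=42
step 15: P3: store L1 := 67  ⟶  IIIM  (L1)  txn=BusRdX  M[L1]=80
step 16: P3: store L0 := 8  ⟶  IIIM  (L0)  txn=BusRdX+Flush  M[L0]=20
step 17: P2: load  L1  ⟶  IISS  (L1)  txn=BusRd+Flush  M[L1]=67
step 18: P0: load  L0  ⟶  SIIS  (L0)  txn=BusRd+Flush  M[L0]=8
step 19: P0: load  L2  ⟶  SISI  (L2)  txn=BusRd+Flush  M[L2]=11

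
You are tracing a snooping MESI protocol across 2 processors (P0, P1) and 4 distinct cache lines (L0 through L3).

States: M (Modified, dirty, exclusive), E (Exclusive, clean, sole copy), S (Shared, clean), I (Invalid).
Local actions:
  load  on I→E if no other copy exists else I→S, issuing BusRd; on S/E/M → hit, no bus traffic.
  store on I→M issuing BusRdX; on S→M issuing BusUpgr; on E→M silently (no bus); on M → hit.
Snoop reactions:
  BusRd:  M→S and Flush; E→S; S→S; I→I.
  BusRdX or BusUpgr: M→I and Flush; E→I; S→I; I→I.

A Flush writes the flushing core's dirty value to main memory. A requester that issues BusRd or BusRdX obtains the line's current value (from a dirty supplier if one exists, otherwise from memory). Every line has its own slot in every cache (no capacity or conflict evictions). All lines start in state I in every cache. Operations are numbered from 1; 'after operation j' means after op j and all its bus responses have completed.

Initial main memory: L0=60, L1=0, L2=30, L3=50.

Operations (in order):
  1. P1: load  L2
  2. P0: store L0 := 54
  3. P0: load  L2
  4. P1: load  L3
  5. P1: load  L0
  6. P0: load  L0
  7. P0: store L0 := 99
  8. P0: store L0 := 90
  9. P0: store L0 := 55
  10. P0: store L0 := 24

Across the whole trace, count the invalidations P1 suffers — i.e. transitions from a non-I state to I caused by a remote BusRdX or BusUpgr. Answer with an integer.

invalidations = 1

1. P1: load  L2  bus=[BusRd]  L2: P0=I P1=E  mem[L2]=30
2. P0: store L0 := 54  bus=[BusRdX]  L0: P0=M P1=I  mem[L0]=60
3. P0: load  L2  bus=[BusRd]  L2: P0=S P1=S  mem[L2]=30
4. P1: load  L3  bus=[BusRd]  L3: P0=I P1=E  mem[L3]=50
5. P1: load  L0  bus=[BusRd,Flush]  L0: P0=S P1=S  mem[L0]=54
6. P0: load  L0  bus=[-]  L0: P0=S P1=S  mem[L0]=54
7. P0: store L0 := 99  bus=[BusUpgr]  L0: P0=M P1=I  mem[L0]=54
8. P0: store L0 := 90  bus=[-]  L0: P0=M P1=I  mem[L0]=54
9. P0: store L0 := 55  bus=[-]  L0: P0=M P1=I  mem[L0]=54
10. P0: store L0 := 24  bus=[-]  L0: P0=M P1=I  mem[L0]=54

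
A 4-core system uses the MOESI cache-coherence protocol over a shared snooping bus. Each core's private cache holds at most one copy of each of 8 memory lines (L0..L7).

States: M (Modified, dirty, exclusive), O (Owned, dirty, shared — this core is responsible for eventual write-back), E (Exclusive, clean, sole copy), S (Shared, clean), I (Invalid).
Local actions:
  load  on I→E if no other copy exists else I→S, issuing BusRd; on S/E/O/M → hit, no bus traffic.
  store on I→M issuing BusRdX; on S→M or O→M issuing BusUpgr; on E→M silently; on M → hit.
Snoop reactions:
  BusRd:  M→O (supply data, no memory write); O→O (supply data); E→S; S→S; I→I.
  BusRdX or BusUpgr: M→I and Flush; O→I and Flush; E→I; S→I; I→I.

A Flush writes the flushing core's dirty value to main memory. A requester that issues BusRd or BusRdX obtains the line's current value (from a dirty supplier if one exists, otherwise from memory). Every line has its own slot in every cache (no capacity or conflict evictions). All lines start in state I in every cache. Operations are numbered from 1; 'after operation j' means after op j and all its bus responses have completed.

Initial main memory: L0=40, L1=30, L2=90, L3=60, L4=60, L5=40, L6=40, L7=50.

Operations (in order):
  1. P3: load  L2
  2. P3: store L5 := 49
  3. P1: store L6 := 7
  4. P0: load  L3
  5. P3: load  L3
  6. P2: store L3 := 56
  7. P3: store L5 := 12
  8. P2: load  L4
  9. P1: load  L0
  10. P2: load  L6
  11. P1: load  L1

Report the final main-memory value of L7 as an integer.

[1] P3: load  L2 | P0:I, P1:I, P2:I, P3:E(90) | bus: BusRd
[2] P3: store L5 := 49 | P0:I, P1:I, P2:I, P3:M(49) | bus: BusRdX
[3] P1: store L6 := 7 | P0:I, P1:M(7), P2:I, P3:I | bus: BusRdX
[4] P0: load  L3 | P0:E(60), P1:I, P2:I, P3:I | bus: BusRd
[5] P3: load  L3 | P0:S(60), P1:I, P2:I, P3:S(60) | bus: BusRd
[6] P2: store L3 := 56 | P0:I, P1:I, P2:M(56), P3:I | bus: BusRdX
[7] P3: store L5 := 12 | P0:I, P1:I, P2:I, P3:M(12) | bus: none
[8] P2: load  L4 | P0:I, P1:I, P2:E(60), P3:I | bus: BusRd
[9] P1: load  L0 | P0:I, P1:E(40), P2:I, P3:I | bus: BusRd
[10] P2: load  L6 | P0:I, P1:O(7), P2:S(7), P3:I | bus: BusRd
[11] P1: load  L1 | P0:I, P1:E(30), P2:I, P3:I | bus: BusRd

memory[L7] = 50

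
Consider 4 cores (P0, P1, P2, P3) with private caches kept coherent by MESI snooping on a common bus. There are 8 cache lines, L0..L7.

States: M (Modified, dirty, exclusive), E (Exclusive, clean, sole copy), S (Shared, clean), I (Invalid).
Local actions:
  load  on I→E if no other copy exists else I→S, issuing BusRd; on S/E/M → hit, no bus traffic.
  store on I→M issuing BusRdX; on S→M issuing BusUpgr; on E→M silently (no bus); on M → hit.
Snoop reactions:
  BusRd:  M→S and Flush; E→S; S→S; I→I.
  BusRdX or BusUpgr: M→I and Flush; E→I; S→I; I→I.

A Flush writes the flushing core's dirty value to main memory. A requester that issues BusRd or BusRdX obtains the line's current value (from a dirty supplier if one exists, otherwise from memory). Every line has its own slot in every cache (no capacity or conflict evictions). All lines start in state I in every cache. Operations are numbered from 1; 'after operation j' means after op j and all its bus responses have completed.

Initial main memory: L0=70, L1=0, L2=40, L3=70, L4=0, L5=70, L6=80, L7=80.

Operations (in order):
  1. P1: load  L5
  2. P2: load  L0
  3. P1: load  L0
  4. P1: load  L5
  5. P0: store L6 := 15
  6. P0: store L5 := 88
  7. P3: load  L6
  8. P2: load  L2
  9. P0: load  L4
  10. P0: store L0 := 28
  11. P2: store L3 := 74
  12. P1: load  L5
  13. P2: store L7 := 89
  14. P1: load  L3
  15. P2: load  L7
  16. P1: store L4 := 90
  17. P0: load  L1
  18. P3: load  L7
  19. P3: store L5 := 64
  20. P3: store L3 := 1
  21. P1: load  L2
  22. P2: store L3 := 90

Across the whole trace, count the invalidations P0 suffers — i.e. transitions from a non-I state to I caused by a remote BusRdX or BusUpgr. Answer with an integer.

invalidations = 2

step 1: P1: load  L5  ⟶  IEII  (L5)  txn=BusRd  M[L5]=70
step 2: P2: load  L0  ⟶  IIEI  (L0)  txn=BusRd  M[L0]=70
step 3: P1: load  L0  ⟶  ISSI  (L0)  txn=BusRd  M[L0]=70
step 4: P1: load  L5  ⟶  IEII  (L5)  txn=∅  M[L5]=70
step 5: P0: store L6 := 15  ⟶  MIII  (L6)  txn=BusRdX  M[L6]=80
step 6: P0: store L5 := 88  ⟶  MIII  (L5)  txn=BusRdX  M[L5]=70
step 7: P3: load  L6  ⟶  SIIS  (L6)  txn=BusRd+Flush  M[L6]=15
step 8: P2: load  L2  ⟶  IIEI  (L2)  txn=BusRd  M[L2]=40
step 9: P0: load  L4  ⟶  EIII  (L4)  txn=BusRd  M[L4]=0
step 10: P0: store L0 := 28  ⟶  MIII  (L0)  txn=BusRdX  M[L0]=70
step 11: P2: store L3 := 74  ⟶  IIMI  (L3)  txn=BusRdX  M[L3]=70
step 12: P1: load  L5  ⟶  SSII  (L5)  txn=BusRd+Flush  M[L5]=88
step 13: P2: store L7 := 89  ⟶  IIMI  (L7)  txn=BusRdX  M[L7]=80
step 14: P1: load  L3  ⟶  ISSI  (L3)  txn=BusRd+Flush  M[L3]=74
step 15: P2: load  L7  ⟶  IIMI  (L7)  txn=∅  M[L7]=80
step 16: P1: store L4 := 90  ⟶  IMII  (L4)  txn=BusRdX  M[L4]=0
step 17: P0: load  L1  ⟶  EIII  (L1)  txn=BusRd  M[L1]=0
step 18: P3: load  L7  ⟶  IISS  (L7)  txn=BusRd+Flush  M[L7]=89
step 19: P3: store L5 := 64  ⟶  IIIM  (L5)  txn=BusRdX  M[L5]=88
step 20: P3: store L3 := 1  ⟶  IIIM  (L3)  txn=BusRdX  M[L3]=74
step 21: P1: load  L2  ⟶  ISSI  (L2)  txn=BusRd  M[L2]=40
step 22: P2: store L3 := 90  ⟶  IIMI  (L3)  txn=BusRdX+Flush  M[L3]=1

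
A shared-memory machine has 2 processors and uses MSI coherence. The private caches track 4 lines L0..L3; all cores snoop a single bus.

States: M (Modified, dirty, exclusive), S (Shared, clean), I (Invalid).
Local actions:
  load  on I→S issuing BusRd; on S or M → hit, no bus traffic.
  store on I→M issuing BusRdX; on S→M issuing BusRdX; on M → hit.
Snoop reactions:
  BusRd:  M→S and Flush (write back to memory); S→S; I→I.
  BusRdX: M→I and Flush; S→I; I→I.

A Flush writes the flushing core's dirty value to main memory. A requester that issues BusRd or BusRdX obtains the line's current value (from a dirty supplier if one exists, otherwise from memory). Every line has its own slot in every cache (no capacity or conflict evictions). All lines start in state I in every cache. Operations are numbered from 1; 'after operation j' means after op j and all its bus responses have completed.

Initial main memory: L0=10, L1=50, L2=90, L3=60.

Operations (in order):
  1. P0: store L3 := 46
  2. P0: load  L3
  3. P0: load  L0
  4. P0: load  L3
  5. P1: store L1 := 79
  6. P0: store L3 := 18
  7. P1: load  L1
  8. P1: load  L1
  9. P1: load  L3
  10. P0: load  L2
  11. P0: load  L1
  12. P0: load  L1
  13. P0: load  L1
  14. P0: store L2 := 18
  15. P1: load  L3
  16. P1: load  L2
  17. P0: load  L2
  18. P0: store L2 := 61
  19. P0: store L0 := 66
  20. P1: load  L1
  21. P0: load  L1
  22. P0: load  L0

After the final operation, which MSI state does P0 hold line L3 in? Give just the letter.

step 1: P0: store L3 := 46  ⟶  MI  (L3)  txn=BusRdX  M[L3]=60
step 2: P0: load  L3  ⟶  MI  (L3)  txn=∅  M[L3]=60
step 3: P0: load  L0  ⟶  SI  (L0)  txn=BusRd  M[L0]=10
step 4: P0: load  L3  ⟶  MI  (L3)  txn=∅  M[L3]=60
step 5: P1: store L1 := 79  ⟶  IM  (L1)  txn=BusRdX  M[L1]=50
step 6: P0: store L3 := 18  ⟶  MI  (L3)  txn=∅  M[L3]=60
step 7: P1: load  L1  ⟶  IM  (L1)  txn=∅  M[L1]=50
step 8: P1: load  L1  ⟶  IM  (L1)  txn=∅  M[L1]=50
step 9: P1: load  L3  ⟶  SS  (L3)  txn=BusRd+Flush  M[L3]=18
step 10: P0: load  L2  ⟶  SI  (L2)  txn=BusRd  M[L2]=90
step 11: P0: load  L1  ⟶  SS  (L1)  txn=BusRd+Flush  M[L1]=79
step 12: P0: load  L1  ⟶  SS  (L1)  txn=∅  M[L1]=79
step 13: P0: load  L1  ⟶  SS  (L1)  txn=∅  M[L1]=79
step 14: P0: store L2 := 18  ⟶  MI  (L2)  txn=BusRdX  M[L2]=90
step 15: P1: load  L3  ⟶  SS  (L3)  txn=∅  M[L3]=18
step 16: P1: load  L2  ⟶  SS  (L2)  txn=BusRd+Flush  M[L2]=18
step 17: P0: load  L2  ⟶  SS  (L2)  txn=∅  M[L2]=18
step 18: P0: store L2 := 61  ⟶  MI  (L2)  txn=BusRdX  M[L2]=18
step 19: P0: store L0 := 66  ⟶  MI  (L0)  txn=BusRdX  M[L0]=10
step 20: P1: load  L1  ⟶  SS  (L1)  txn=∅  M[L1]=79
step 21: P0: load  L1  ⟶  SS  (L1)  txn=∅  M[L1]=79
step 22: P0: load  L0  ⟶  MI  (L0)  txn=∅  M[L0]=10

state = S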